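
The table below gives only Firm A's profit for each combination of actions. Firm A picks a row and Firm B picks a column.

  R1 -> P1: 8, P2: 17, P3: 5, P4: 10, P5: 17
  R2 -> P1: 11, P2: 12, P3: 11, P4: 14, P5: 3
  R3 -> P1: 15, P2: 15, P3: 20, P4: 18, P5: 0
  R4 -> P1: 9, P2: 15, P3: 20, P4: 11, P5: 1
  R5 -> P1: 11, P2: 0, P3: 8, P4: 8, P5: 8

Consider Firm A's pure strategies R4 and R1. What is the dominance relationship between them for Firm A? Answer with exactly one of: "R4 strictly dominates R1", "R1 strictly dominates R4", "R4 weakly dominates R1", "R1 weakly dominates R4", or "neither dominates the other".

neither dominates the other

R4's payoffs vs R1's, by Firm B's action — P1: 9>8, P2: 15<17, P3: 20>5, P4: 11>10, P5: 1<17.
R4 does better at P1, P3, P4 but worse at P2, P5; neither strategy dominates the other.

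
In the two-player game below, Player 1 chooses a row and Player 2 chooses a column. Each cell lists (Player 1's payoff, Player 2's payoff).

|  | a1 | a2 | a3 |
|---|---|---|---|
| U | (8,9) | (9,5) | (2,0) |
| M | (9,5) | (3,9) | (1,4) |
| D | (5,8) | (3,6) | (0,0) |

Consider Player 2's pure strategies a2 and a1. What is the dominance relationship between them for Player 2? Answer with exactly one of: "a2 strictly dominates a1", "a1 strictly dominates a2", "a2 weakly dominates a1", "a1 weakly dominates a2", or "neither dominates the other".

neither dominates the other

Compare a2 to a1 across each choice by Player 1: U: 5<9, M: 9>5, D: 6<8.
a2 does better at M but worse at U, D; neither strategy dominates the other.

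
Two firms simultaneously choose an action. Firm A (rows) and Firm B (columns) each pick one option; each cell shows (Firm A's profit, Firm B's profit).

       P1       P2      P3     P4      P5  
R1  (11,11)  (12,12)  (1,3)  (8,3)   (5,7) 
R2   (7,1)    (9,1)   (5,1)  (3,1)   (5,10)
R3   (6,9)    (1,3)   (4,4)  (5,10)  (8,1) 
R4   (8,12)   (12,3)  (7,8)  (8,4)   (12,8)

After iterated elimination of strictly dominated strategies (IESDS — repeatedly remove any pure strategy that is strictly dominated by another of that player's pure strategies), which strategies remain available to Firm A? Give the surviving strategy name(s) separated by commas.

R1, R4

Row R2 is eliminated: R4 beats it against every remaining column (P1: 8>7, P2: 12>9, P3: 7>5, P4: 8>3, P5: 12>5).
Row R3 is eliminated: R4 beats it against every remaining column (P1: 8>6, P2: 12>1, P3: 7>4, P4: 8>5, P5: 12>8).
For Firm B, P1 strictly dominates P3 on the remaining rows (R1: 11>3, R4: 12>8); eliminate P3.
Firm B's strategy P4 is strictly dominated by P1 (R1: 11>3, R4: 12>4) and is removed.
Column P5 is eliminated: P1 beats it against every remaining row (R1: 11>7, R4: 12>8).
Among the remaining strategies, none is strictly dominated by another pure strategy of the same player, so the elimination stops.
Surviving strategies — Firm A: {R1, R4}; Firm B: {P1, P2}.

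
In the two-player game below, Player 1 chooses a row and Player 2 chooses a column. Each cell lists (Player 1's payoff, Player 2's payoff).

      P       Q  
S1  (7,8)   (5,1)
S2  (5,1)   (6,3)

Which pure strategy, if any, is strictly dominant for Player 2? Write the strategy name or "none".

none

P fails to dominate Q at S2 (1<3).
Q fails to dominate P at S1 (1<8).
No single strategy dominates all the others.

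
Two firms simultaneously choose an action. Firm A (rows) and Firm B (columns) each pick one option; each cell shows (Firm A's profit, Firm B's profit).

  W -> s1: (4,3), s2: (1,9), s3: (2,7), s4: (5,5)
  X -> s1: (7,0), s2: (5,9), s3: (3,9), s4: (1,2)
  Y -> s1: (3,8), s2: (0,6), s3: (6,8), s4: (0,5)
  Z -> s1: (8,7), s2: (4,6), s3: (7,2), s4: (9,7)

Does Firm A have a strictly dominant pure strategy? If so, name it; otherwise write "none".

none

W fails to dominate X at s1 (4<7).
X fails to dominate W at s4 (1<5).
Y fails to dominate W at s1 (3<4).
Z fails to dominate X at s2 (4<5).
No single strategy dominates all the others.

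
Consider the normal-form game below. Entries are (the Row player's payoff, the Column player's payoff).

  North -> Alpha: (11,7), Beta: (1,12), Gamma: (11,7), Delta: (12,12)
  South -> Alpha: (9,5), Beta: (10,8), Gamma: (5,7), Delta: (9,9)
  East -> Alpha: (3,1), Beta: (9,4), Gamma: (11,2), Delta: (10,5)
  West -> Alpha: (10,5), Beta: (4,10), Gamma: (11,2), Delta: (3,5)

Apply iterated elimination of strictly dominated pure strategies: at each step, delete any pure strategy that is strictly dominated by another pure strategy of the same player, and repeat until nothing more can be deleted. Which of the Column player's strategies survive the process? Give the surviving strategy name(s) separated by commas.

The Column player's strategy Alpha is strictly dominated by Beta (North: 12>7, South: 8>5, East: 4>1, West: 10>5) and is removed.
For the Column player, Beta strictly dominates Gamma on the remaining rows (North: 12>7, South: 8>7, East: 4>2, West: 10>2); eliminate Gamma.
Row West is eliminated: South beats it against every remaining column (Beta: 10>4, Delta: 9>3).
Among the remaining strategies, none is strictly dominated by another pure strategy of the same player, so the elimination stops.
Surviving strategies — the Row player: {North, South, East}; the Column player: {Beta, Delta}.

Beta, Delta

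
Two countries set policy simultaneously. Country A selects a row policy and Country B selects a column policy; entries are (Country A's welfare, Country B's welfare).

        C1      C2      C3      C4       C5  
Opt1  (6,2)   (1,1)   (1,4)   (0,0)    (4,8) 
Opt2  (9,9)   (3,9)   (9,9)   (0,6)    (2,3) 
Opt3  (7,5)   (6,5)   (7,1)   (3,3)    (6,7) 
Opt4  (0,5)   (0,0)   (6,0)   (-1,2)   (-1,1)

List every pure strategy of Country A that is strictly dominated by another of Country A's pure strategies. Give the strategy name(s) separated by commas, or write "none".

Opt1, Opt4

Opt3 strictly dominates Opt1 — C1: 7>6, C2: 6>1, C3: 7>1, C4: 3>0, C5: 6>4.
Nothing dominates Opt2: Opt1 at C1 (9>6); Opt3 at C1 (9>7); Opt4 at C1 (9>0).
Opt3: no other strategy beats it everywhere (Opt1 at C1 (7>6); Opt2 at C2 (6>3); Opt4 at C1 (7>0)).
Opt2 strictly dominates Opt4 — C1: 9>0, C2: 3>0, C3: 9>6, C4: 0>-1, C5: 2>-1.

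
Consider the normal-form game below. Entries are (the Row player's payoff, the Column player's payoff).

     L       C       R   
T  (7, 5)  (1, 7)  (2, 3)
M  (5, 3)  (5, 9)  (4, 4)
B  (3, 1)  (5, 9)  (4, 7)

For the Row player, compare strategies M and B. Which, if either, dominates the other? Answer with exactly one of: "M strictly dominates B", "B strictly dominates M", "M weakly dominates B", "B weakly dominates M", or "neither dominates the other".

M's payoffs vs B's, by the Column player's action — L: 5>3, C: 5=5, R: 4=4.
M is at least as good everywhere and strictly better somewhere (tied only at C, R), so M weakly but not strictly dominates B.

M weakly dominates B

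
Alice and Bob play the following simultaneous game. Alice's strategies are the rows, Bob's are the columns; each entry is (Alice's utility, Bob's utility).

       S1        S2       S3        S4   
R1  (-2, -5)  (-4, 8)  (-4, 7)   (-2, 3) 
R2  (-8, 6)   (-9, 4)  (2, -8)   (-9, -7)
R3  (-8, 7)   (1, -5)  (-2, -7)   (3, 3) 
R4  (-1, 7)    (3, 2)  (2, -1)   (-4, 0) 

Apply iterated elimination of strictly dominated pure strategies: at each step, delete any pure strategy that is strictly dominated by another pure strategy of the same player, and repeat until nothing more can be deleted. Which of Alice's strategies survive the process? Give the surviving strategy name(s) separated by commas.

Column S3 is eliminated: S2 beats it against every remaining row (R1: 8>7, R2: 4>-8, R3: -5>-7, R4: 2>-1).
For Alice, R1 strictly dominates R2 on the remaining columns (S1: -2>-8, S2: -4>-9, S4: -2>-9); eliminate R2.
Among the remaining strategies, none is strictly dominated by another pure strategy of the same player, so the elimination stops.
Surviving strategies — Alice: {R1, R3, R4}; Bob: {S1, S2, S4}.

R1, R3, R4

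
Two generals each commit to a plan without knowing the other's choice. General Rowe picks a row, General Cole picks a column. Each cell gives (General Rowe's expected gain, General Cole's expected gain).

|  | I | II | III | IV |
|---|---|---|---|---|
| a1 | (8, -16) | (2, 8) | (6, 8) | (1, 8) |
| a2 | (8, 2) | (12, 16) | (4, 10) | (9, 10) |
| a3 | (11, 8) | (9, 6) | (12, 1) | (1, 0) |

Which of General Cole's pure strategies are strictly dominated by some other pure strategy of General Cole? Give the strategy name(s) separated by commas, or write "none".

none

Nothing dominates I: II at a3 (8>6); III at a3 (8>1); IV at a3 (8>0).
Nothing dominates II: I at a1 (8>-16); III at a1 (8=8); IV at a1 (8=8).
III is not dominated — it holds its own against I at a1 (8>-16); II at a1 (8=8); IV at a1 (8=8).
Nothing dominates IV: I at a1 (8>-16); II at a1 (8=8); III at a1 (8=8).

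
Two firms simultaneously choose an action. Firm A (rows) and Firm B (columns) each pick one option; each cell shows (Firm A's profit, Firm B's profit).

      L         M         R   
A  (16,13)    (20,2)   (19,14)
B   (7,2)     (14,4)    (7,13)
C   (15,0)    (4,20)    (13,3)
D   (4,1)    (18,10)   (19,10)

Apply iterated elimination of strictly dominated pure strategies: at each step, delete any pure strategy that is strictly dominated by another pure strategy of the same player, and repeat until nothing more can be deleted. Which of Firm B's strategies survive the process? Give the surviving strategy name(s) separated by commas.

For Firm A, A strictly dominates B on the remaining columns (L: 16>7, M: 20>14, R: 19>7); eliminate B.
For Firm A, A strictly dominates C on the remaining columns (L: 16>15, M: 20>4, R: 19>13); eliminate C.
For Firm B, R strictly dominates L on the remaining rows (A: 14>13, D: 10>1); eliminate L.
Among the remaining strategies, none is strictly dominated by another pure strategy of the same player, so the elimination stops.
Surviving strategies — Firm A: {A, D}; Firm B: {M, R}.

M, R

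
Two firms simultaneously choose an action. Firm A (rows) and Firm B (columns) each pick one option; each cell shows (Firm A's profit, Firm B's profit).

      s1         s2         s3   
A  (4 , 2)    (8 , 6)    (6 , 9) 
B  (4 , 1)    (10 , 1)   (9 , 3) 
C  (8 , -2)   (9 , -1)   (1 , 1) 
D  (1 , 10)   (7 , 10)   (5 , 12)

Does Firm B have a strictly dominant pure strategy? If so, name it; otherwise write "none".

s3

s3 vs s1: A: 9>2, B: 3>1, C: 1>-2, D: 12>10.
s3 vs s2: A: 9>6, B: 3>1, C: 1>-1, D: 12>10.
s3 strictly beats every other strategy against every opponent action, so it is strictly dominant.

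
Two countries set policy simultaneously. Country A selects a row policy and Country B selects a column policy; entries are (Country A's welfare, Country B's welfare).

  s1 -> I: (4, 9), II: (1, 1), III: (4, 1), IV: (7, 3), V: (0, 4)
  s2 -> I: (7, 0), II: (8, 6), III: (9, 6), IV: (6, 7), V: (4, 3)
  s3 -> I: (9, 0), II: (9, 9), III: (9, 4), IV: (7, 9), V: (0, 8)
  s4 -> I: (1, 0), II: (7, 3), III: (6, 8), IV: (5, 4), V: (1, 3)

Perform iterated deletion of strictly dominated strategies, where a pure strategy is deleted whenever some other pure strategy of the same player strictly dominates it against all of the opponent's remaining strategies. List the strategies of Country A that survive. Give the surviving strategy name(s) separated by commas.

Country A's strategy s4 is strictly dominated by s2 (I: 7>1, II: 8>7, III: 9>6, IV: 6>5, V: 4>1) and is removed.
Column III is eliminated: IV beats it against every remaining row (s1: 3>1, s2: 7>6, s3: 9>4).
Among the remaining strategies, none is strictly dominated by another pure strategy of the same player, so the elimination stops.
Surviving strategies — Country A: {s1, s2, s3}; Country B: {I, II, IV, V}.

s1, s2, s3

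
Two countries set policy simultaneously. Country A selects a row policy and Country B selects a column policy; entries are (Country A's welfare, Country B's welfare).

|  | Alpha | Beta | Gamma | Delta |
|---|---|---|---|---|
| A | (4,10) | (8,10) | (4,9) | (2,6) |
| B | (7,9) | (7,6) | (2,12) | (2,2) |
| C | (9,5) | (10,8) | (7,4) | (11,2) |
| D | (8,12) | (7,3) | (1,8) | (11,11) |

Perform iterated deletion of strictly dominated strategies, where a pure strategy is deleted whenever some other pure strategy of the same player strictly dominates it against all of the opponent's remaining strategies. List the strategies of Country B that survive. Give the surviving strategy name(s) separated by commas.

Row A is eliminated: C beats it against every remaining column (Alpha: 9>4, Beta: 10>8, Gamma: 7>4, Delta: 11>2).
Row B is eliminated: C beats it against every remaining column (Alpha: 9>7, Beta: 10>7, Gamma: 7>2, Delta: 11>2).
Column Gamma is eliminated: Alpha beats it against every remaining row (C: 5>4, D: 12>8).
For Country B, Alpha strictly dominates Delta on the remaining rows (C: 5>2, D: 12>11); eliminate Delta.
Row D is eliminated: C beats it against every remaining column (Alpha: 9>8, Beta: 10>7).
For Country B, Beta strictly dominates Alpha on the remaining rows (C: 8>5); eliminate Alpha.
Among the remaining strategies, none is strictly dominated by another pure strategy of the same player, so the elimination stops.
Surviving strategies — Country A: {C}; Country B: {Beta}.

Beta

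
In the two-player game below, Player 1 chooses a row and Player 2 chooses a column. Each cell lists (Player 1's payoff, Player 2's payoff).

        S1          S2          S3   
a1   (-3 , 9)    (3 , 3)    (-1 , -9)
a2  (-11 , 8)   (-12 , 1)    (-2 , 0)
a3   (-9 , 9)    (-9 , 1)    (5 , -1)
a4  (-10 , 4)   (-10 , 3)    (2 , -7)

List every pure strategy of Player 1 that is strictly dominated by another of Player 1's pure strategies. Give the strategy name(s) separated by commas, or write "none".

a1: no other strategy beats it everywhere (a2 at S1 (-3>-11); a3 at S1 (-3>-9); a4 at S1 (-3>-10)).
a1 strictly dominates a2 — S1: -3>-11, S2: 3>-12, S3: -1>-2.
a3: no other strategy beats it everywhere (a1 at S3 (5>-1); a2 at S1 (-9>-11); a4 at S1 (-9>-10)).
a4: dominated, since a3 does at least as well everywhere (S1: -9>-10, S2: -9>-10, S3: 5>2).

a2, a4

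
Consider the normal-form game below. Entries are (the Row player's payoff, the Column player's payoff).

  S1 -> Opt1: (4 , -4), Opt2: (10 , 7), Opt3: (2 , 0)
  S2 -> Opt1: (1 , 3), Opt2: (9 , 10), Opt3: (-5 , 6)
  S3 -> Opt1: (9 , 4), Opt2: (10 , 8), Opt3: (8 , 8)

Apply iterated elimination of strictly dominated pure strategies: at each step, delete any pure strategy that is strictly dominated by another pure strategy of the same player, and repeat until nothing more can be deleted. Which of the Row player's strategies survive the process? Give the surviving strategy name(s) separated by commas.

For the Row player, S1 strictly dominates S2 on the remaining columns (Opt1: 4>1, Opt2: 10>9, Opt3: 2>-5); eliminate S2.
Column Opt1 is eliminated: Opt2 beats it against every remaining row (S1: 7>-4, S3: 8>4).
Among the remaining strategies, none is strictly dominated by another pure strategy of the same player, so the elimination stops.
Surviving strategies — the Row player: {S1, S3}; the Column player: {Opt2, Opt3}.

S1, S3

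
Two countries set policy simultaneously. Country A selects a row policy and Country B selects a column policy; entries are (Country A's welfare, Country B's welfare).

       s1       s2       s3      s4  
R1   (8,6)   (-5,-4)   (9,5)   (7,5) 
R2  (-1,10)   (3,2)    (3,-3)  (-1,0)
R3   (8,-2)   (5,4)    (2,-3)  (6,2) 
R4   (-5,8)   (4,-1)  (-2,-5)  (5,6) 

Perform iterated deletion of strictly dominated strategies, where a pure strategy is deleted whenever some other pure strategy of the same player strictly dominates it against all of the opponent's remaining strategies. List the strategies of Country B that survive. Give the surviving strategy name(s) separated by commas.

s1, s2, s4

Row R4 is eliminated: R3 beats it against every remaining column (s1: 8>-5, s2: 5>4, s3: 2>-2, s4: 6>5).
Column s3 is eliminated: s1 beats it against every remaining row (R1: 6>5, R2: 10>-3, R3: -2>-3).
Country A's strategy R2 is strictly dominated by R3 (s1: 8>-1, s2: 5>3, s4: 6>-1) and is removed.
Among the remaining strategies, none is strictly dominated by another pure strategy of the same player, so the elimination stops.
Surviving strategies — Country A: {R1, R3}; Country B: {s1, s2, s4}.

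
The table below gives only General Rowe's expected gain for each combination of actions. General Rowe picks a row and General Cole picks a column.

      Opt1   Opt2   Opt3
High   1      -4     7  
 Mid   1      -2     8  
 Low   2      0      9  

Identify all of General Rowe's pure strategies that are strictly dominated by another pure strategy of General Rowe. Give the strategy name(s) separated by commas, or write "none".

High, Mid

High: dominated, since Low does at least as well everywhere (Opt1: 2>1, Opt2: 0>-4, Opt3: 9>7).
Mid: dominated, since Low does at least as well everywhere (Opt1: 2>1, Opt2: 0>-2, Opt3: 9>8).
Nothing dominates Low: High at Opt1 (2>1); Mid at Opt1 (2>1).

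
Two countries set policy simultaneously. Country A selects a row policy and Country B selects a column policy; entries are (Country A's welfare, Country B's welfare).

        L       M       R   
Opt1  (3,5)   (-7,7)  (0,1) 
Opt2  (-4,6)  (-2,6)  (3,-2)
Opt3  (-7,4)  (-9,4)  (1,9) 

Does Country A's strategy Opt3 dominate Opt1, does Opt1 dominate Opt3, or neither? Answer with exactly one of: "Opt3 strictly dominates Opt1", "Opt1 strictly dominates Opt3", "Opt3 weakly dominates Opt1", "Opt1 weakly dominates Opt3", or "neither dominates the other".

Compare Opt3 to Opt1 across every action of Country B: L: -7<3, M: -9<-7, R: 1>0.
Opt3 does better at R but worse at L, M; neither strategy dominates the other.

neither dominates the other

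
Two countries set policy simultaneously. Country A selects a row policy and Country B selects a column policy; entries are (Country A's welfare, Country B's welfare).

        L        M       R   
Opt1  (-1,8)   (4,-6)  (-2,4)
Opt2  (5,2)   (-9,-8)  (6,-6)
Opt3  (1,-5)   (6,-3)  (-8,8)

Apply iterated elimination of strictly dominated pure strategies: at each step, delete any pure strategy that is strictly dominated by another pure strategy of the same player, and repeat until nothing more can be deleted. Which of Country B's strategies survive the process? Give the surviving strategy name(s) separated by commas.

L

For Country B, R strictly dominates M on the remaining rows (Opt1: 4>-6, Opt2: -6>-8, Opt3: 8>-3); eliminate M.
Country A's strategy Opt1 is strictly dominated by Opt2 (L: 5>-1, R: 6>-2) and is removed.
Country A's strategy Opt3 is strictly dominated by Opt2 (L: 5>1, R: 6>-8) and is removed.
For Country B, L strictly dominates R on the remaining rows (Opt2: 2>-6); eliminate R.
Among the remaining strategies, none is strictly dominated by another pure strategy of the same player, so the elimination stops.
Surviving strategies — Country A: {Opt2}; Country B: {L}.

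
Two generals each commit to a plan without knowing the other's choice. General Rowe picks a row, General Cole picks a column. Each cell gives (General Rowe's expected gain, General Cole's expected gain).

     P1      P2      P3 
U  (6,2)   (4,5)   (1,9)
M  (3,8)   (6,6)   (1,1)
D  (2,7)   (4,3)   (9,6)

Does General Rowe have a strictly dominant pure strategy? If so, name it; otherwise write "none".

U fails to dominate M at P2 (4<6).
M fails to dominate U at P1 (3<6).
D fails to dominate U at P1 (2<6).
No single strategy dominates all the others.

none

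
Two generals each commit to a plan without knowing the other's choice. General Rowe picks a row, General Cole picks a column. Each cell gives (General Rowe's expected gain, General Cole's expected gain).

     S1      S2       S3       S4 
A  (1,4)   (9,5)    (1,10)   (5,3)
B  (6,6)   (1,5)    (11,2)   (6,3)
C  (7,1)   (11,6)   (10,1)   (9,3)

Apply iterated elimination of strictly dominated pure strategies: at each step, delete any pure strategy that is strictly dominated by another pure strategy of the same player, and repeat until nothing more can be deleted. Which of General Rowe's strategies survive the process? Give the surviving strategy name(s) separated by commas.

C

General Rowe's strategy A is strictly dominated by C (S1: 7>1, S2: 11>9, S3: 10>1, S4: 9>5) and is removed.
General Cole's strategy S3 is strictly dominated by S2 (B: 5>2, C: 6>1) and is removed.
Row B is eliminated: C beats it against every remaining column (S1: 7>6, S2: 11>1, S4: 9>6).
General Cole's strategy S1 is strictly dominated by S2 (C: 6>1) and is removed.
Column S4 is eliminated: S2 beats it against every remaining row (C: 6>3).
Among the remaining strategies, none is strictly dominated by another pure strategy of the same player, so the elimination stops.
Surviving strategies — General Rowe: {C}; General Cole: {S2}.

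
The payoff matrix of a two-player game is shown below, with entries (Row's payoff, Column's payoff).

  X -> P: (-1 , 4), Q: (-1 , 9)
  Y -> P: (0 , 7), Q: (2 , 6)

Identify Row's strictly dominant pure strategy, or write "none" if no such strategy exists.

Y

Y vs X: P: 0>-1, Q: 2>-1.
Y strictly beats every other strategy against every opponent action, so it is strictly dominant.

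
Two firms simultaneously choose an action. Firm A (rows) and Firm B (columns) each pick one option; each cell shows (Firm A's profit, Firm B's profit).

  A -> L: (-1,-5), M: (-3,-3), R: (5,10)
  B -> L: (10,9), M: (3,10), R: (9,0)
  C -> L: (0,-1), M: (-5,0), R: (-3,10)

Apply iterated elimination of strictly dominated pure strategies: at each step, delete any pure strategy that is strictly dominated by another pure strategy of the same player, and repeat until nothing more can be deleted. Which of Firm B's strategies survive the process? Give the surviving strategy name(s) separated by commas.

M

Row A is eliminated: B beats it against every remaining column (L: 10>-1, M: 3>-3, R: 9>5).
Row C is eliminated: B beats it against every remaining column (L: 10>0, M: 3>-5, R: 9>-3).
Column L is eliminated: M beats it against every remaining row (B: 10>9).
For Firm B, M strictly dominates R on the remaining rows (B: 10>0); eliminate R.
Among the remaining strategies, none is strictly dominated by another pure strategy of the same player, so the elimination stops.
Surviving strategies — Firm A: {B}; Firm B: {M}.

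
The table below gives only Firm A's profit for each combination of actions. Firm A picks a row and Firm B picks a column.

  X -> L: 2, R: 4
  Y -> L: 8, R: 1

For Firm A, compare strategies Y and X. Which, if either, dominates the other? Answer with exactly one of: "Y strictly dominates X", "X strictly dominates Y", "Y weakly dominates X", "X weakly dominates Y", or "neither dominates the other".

neither dominates the other

Y's payoffs vs X's, by Firm B's action — L: 8>2, R: 1<4.
Y does better at L but worse at R; neither strategy dominates the other.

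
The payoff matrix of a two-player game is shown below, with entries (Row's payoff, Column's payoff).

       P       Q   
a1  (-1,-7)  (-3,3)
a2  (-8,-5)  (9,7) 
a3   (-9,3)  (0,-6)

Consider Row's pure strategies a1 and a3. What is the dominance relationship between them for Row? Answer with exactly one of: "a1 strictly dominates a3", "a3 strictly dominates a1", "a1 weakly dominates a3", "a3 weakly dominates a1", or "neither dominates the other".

neither dominates the other

Compare a1 to a3 across every action of Column: P: -1>-9, Q: -3<0.
a1 does better at P but worse at Q; neither strategy dominates the other.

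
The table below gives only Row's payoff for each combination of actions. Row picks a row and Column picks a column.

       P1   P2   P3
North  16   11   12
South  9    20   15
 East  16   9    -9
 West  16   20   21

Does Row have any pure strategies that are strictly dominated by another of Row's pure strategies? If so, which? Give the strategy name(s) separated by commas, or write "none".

Nothing dominates North: South at P1 (16>9); East at P1 (16=16); West at P1 (16=16).
Nothing dominates South: North at P2 (20>11); East at P2 (20>9); West at P2 (20=20).
East is not dominated — it holds its own against North at P1 (16=16); South at P1 (16>9); West at P1 (16=16).
West: no other strategy beats it everywhere (North at P1 (16=16); South at P1 (16>9); East at P1 (16=16)).

none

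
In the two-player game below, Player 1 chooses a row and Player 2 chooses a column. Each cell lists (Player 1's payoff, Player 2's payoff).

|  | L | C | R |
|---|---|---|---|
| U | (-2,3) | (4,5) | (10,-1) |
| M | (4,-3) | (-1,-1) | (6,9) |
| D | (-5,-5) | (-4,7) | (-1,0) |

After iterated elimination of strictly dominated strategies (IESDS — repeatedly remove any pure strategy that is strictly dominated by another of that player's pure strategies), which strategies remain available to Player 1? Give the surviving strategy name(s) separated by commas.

U

For Player 1, U strictly dominates D on the remaining columns (L: -2>-5, C: 4>-4, R: 10>-1); eliminate D.
Column L is eliminated: C beats it against every remaining row (U: 5>3, M: -1>-3).
Player 1's strategy M is strictly dominated by U (C: 4>-1, R: 10>6) and is removed.
Player 2's strategy R is strictly dominated by C (U: 5>-1) and is removed.
Among the remaining strategies, none is strictly dominated by another pure strategy of the same player, so the elimination stops.
Surviving strategies — Player 1: {U}; Player 2: {C}.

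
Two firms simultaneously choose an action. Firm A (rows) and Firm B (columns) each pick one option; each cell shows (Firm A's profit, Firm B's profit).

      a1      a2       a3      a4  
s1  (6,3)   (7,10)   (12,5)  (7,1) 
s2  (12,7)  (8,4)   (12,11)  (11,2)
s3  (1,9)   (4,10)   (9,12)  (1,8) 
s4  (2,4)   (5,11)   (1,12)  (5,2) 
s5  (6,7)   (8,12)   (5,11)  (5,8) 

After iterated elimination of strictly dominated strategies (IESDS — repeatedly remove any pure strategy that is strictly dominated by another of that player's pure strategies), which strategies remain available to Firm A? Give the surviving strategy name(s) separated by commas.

s1, s2, s5

Firm A's strategy s3 is strictly dominated by s1 (a1: 6>1, a2: 7>4, a3: 12>9, a4: 7>1) and is removed.
Firm A's strategy s4 is strictly dominated by s1 (a1: 6>2, a2: 7>5, a3: 12>1, a4: 7>5) and is removed.
For Firm B, a3 strictly dominates a1 on the remaining rows (s1: 5>3, s2: 11>7, s5: 11>7); eliminate a1.
Firm B's strategy a4 is strictly dominated by a2 (s1: 10>1, s2: 4>2, s5: 12>8) and is removed.
Among the remaining strategies, none is strictly dominated by another pure strategy of the same player, so the elimination stops.
Surviving strategies — Firm A: {s1, s2, s5}; Firm B: {a2, a3}.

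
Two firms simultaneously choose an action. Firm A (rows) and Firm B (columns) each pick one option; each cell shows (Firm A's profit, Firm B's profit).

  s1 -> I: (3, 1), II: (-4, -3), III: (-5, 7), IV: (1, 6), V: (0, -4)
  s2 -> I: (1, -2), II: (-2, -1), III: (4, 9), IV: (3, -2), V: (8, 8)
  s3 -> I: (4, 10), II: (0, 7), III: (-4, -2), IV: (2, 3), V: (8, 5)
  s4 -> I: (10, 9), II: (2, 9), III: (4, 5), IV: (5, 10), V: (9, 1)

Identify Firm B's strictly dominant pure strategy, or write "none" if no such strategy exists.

none

I fails to dominate II at s2 (-2<-1).
II fails to dominate I at s1 (-3<1).
III fails to dominate I at s3 (-2<10).
IV fails to dominate I at s2 (-2=-2).
V fails to dominate I at s1 (-4<1).
No single strategy dominates all the others.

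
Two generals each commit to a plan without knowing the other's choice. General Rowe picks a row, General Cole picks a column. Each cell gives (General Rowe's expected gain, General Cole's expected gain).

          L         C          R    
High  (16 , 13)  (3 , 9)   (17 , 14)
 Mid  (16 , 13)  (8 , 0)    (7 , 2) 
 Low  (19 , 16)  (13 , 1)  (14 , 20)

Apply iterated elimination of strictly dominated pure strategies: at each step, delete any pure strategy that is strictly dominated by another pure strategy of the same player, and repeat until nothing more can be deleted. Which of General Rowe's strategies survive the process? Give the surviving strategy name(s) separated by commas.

High

General Rowe's strategy Mid is strictly dominated by Low (L: 19>16, C: 13>8, R: 14>7) and is removed.
General Cole's strategy L is strictly dominated by R (High: 14>13, Low: 20>16) and is removed.
Column C is eliminated: R beats it against every remaining row (High: 14>9, Low: 20>1).
Row Low is eliminated: High beats it against every remaining column (R: 17>14).
Among the remaining strategies, none is strictly dominated by another pure strategy of the same player, so the elimination stops.
Surviving strategies — General Rowe: {High}; General Cole: {R}.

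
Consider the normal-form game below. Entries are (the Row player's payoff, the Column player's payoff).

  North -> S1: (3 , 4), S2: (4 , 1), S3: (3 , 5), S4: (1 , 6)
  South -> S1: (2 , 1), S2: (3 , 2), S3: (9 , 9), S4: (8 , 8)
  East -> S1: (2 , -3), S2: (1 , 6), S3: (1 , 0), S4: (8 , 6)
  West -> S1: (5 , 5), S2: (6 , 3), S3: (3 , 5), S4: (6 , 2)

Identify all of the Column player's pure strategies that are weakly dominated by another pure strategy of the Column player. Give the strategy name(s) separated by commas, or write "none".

S1: dominated, since S3 does at least as well everywhere (North: 5>4, South: 9>1, East: 0>-3, West: 5=5).
Nothing dominates S2: S1 at South (2>1); S3 at East (6>0); S4 at West (3>2).
Nothing dominates S3: S1 at North (5>4); S2 at North (5>1); S4 at South (9>8).
S4 is not dominated — it holds its own against S1 at North (6>4); S2 at North (6>1); S3 at North (6>5).

S1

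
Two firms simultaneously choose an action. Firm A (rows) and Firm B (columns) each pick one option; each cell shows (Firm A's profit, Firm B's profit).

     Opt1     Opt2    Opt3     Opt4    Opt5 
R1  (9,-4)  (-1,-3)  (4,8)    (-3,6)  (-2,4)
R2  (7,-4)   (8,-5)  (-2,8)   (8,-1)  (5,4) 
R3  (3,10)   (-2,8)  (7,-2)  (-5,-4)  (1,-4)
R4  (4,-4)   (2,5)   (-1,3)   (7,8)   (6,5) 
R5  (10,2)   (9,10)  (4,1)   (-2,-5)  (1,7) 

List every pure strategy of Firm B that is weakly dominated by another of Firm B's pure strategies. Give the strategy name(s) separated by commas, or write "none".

Opt1: no other strategy beats it everywhere (Opt2 at R2 (-4>-5); Opt3 at R3 (10>-2); Opt4 at R3 (10>-4); Opt5 at R3 (10>-4)).
Nothing dominates Opt2: Opt1 at R1 (-3>-4); Opt3 at R3 (8>-2); Opt4 at R3 (8>-4); Opt5 at R3 (8>-4).
Opt3 is not dominated — it holds its own against Opt1 at R1 (8>-4); Opt2 at R1 (8>-3); Opt4 at R1 (8>6); Opt5 at R1 (8>4).
Nothing dominates Opt4: Opt1 at R1 (6>-4); Opt2 at R1 (6>-3); Opt3 at R4 (8>3); Opt5 at R1 (6>4).
Nothing dominates Opt5: Opt1 at R1 (4>-4); Opt2 at R1 (4>-3); Opt3 at R4 (5>3); Opt4 at R2 (4>-1).

none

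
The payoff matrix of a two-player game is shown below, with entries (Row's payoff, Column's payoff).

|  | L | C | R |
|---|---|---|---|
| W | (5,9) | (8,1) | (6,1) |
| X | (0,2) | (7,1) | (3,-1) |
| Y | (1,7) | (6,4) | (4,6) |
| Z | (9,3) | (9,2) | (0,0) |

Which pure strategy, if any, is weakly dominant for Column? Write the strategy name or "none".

L vs C: W: 9>1, X: 2>1, Y: 7>4, Z: 3>2.
L vs R: W: 9>1, X: 2>-1, Y: 7>6, Z: 3>0.
L is at least as good as every other strategy against every opponent action, so it is weakly dominant.

L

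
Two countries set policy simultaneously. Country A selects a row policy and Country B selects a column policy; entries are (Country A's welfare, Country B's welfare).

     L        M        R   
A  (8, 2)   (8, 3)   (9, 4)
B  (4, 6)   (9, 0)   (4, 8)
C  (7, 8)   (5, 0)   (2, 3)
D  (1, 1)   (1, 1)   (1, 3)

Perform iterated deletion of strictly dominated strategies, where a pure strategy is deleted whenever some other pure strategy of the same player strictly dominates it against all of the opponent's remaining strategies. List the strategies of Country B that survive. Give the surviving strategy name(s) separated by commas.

R

For Country A, A strictly dominates C on the remaining columns (L: 8>7, M: 8>5, R: 9>2); eliminate C.
Row D is eliminated: A beats it against every remaining column (L: 8>1, M: 8>1, R: 9>1).
Column L is eliminated: R beats it against every remaining row (A: 4>2, B: 8>6).
Column M is eliminated: R beats it against every remaining row (A: 4>3, B: 8>0).
For Country A, A strictly dominates B on the remaining columns (R: 9>4); eliminate B.
Among the remaining strategies, none is strictly dominated by another pure strategy of the same player, so the elimination stops.
Surviving strategies — Country A: {A}; Country B: {R}.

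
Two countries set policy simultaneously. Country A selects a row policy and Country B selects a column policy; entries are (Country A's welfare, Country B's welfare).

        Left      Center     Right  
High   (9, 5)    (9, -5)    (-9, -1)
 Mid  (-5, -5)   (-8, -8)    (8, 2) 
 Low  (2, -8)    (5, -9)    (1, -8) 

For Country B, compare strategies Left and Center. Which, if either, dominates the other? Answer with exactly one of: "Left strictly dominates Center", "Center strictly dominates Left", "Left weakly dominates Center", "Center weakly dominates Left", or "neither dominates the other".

Left strictly dominates Center

Left's payoffs vs Center's, by Country A's action — High: 5>-5, Mid: -5>-8, Low: -8>-9.
Left gives a strictly higher payoff against each opponent action, so Left strictly dominates Center.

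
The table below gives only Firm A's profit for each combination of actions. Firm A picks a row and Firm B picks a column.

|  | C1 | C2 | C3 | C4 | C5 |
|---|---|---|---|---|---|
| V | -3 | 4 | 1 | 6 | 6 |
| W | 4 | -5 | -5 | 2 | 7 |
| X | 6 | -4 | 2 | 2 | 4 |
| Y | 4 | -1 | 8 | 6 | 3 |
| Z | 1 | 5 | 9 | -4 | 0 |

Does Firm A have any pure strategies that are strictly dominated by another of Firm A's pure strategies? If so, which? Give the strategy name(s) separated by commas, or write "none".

none

V: no other strategy beats it everywhere (W at C2 (4>-5); X at C2 (4>-4); Y at C2 (4>-1); Z at C4 (6>-4)).
W is not dominated — it holds its own against V at C1 (4>-3); X at C4 (2=2); Y at C1 (4=4); Z at C1 (4>1).
X: no other strategy beats it everywhere (V at C1 (6>-3); W at C1 (6>4); Y at C1 (6>4); Z at C1 (6>1)).
Nothing dominates Y: V at C1 (4>-3); W at C1 (4=4); X at C2 (-1>-4); Z at C1 (4>1).
Nothing dominates Z: V at C1 (1>-3); W at C2 (5>-5); X at C2 (5>-4); Y at C2 (5>-1).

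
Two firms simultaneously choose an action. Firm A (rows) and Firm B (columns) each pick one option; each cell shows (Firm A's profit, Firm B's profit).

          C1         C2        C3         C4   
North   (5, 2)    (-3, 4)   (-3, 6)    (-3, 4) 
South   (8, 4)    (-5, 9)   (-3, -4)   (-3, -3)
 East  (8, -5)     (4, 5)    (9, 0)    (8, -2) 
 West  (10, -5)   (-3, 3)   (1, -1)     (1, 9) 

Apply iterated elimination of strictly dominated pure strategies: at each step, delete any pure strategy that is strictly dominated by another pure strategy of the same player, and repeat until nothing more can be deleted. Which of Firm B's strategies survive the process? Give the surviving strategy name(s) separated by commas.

For Firm A, East strictly dominates North on the remaining columns (C1: 8>5, C2: 4>-3, C3: 9>-3, C4: 8>-3); eliminate North.
For Firm A, West strictly dominates South on the remaining columns (C1: 10>8, C2: -3>-5, C3: 1>-3, C4: 1>-3); eliminate South.
Firm B's strategy C1 is strictly dominated by C2 (East: 5>-5, West: 3>-5) and is removed.
Firm A's strategy West is strictly dominated by East (C2: 4>-3, C3: 9>1, C4: 8>1) and is removed.
Column C3 is eliminated: C2 beats it against every remaining row (East: 5>0).
For Firm B, C2 strictly dominates C4 on the remaining rows (East: 5>-2); eliminate C4.
Among the remaining strategies, none is strictly dominated by another pure strategy of the same player, so the elimination stops.
Surviving strategies — Firm A: {East}; Firm B: {C2}.

C2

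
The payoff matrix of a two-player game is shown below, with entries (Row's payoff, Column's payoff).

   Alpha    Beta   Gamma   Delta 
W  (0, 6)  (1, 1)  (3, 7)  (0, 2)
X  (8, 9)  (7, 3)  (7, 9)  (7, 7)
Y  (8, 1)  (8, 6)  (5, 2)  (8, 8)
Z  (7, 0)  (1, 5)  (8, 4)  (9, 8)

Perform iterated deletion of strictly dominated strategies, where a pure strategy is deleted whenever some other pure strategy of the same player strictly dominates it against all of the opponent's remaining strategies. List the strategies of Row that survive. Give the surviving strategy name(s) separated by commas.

Row W is eliminated: X beats it against every remaining column (Alpha: 8>0, Beta: 7>1, Gamma: 7>3, Delta: 7>0).
Column Beta is eliminated: Delta beats it against every remaining row (X: 7>3, Y: 8>6, Z: 8>5).
Among the remaining strategies, none is strictly dominated by another pure strategy of the same player, so the elimination stops.
Surviving strategies — Row: {X, Y, Z}; Column: {Alpha, Gamma, Delta}.

X, Y, Z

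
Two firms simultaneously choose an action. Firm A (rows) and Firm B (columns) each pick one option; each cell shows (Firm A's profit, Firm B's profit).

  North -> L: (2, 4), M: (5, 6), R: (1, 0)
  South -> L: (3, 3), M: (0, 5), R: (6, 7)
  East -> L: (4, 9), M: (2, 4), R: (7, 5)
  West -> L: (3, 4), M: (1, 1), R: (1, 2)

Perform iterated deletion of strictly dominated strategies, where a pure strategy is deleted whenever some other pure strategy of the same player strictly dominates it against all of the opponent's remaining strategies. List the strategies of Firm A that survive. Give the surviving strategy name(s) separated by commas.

North, East

For Firm A, East strictly dominates South on the remaining columns (L: 4>3, M: 2>0, R: 7>6); eliminate South.
Firm A's strategy West is strictly dominated by East (L: 4>3, M: 2>1, R: 7>1) and is removed.
Column R is eliminated: L beats it against every remaining row (North: 4>0, East: 9>5).
Among the remaining strategies, none is strictly dominated by another pure strategy of the same player, so the elimination stops.
Surviving strategies — Firm A: {North, East}; Firm B: {L, M}.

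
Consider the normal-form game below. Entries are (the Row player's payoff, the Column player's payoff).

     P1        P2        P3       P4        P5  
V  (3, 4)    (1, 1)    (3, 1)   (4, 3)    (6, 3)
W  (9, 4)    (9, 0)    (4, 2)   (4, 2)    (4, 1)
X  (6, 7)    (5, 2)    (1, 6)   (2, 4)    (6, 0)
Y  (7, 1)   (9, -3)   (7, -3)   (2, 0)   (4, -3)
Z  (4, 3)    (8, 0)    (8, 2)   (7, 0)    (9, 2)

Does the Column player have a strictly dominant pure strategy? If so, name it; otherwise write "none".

P1 vs P2: V: 4>1, W: 4>0, X: 7>2, Y: 1>-3, Z: 3>0.
P1 vs P3: V: 4>1, W: 4>2, X: 7>6, Y: 1>-3, Z: 3>2.
P1 vs P4: V: 4>3, W: 4>2, X: 7>4, Y: 1>0, Z: 3>0.
P1 vs P5: V: 4>3, W: 4>1, X: 7>0, Y: 1>-3, Z: 3>2.
P1 strictly beats every other strategy against every opponent action, so it is strictly dominant.

P1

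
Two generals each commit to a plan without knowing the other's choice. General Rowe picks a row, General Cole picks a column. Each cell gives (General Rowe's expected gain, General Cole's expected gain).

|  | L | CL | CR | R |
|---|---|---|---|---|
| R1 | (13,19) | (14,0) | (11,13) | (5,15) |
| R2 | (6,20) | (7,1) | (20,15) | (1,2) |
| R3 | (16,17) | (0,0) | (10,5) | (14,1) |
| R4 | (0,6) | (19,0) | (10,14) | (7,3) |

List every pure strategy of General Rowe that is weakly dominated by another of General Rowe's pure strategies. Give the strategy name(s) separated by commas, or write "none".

none

R1: no other strategy beats it everywhere (R2 at L (13>6); R3 at CL (14>0); R4 at L (13>0)).
Nothing dominates R2: R1 at CR (20>11); R3 at CL (7>0); R4 at L (6>0).
R3 is not dominated — it holds its own against R1 at L (16>13); R2 at L (16>6); R4 at L (16>0).
R4 is not dominated — it holds its own against R1 at CL (19>14); R2 at CL (19>7); R3 at CL (19>0).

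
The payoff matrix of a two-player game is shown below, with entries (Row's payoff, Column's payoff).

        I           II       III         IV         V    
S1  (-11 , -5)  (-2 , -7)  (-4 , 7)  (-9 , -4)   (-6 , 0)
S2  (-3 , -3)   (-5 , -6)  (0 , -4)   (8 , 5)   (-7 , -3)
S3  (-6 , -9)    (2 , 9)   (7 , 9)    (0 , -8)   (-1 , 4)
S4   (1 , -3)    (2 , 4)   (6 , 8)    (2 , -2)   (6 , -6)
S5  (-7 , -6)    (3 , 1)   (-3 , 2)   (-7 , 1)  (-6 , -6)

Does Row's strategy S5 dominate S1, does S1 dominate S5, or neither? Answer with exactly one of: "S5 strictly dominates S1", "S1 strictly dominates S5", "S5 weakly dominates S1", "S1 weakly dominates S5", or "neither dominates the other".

S5 weakly dominates S1

Compare S5 to S1 across each opponent action: I: -7>-11, II: 3>-2, III: -3>-4, IV: -7>-9, V: -6=-6.
S5 is at least as good everywhere and strictly better somewhere (tied only at V), so S5 weakly but not strictly dominates S1.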